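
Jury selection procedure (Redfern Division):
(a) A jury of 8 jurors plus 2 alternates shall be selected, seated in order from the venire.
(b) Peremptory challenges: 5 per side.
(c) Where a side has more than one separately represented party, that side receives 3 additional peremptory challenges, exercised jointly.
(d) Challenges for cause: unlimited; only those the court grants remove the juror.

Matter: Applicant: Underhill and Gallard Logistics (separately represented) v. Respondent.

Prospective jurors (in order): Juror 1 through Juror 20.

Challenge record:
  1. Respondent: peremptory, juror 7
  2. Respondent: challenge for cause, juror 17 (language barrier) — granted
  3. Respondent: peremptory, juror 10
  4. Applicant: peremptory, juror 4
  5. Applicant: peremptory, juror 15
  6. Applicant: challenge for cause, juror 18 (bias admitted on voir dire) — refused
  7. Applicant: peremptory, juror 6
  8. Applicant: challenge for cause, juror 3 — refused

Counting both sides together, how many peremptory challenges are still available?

Applicant allotment: 5 base + 3 multi-party = 8. Respondent allotment: 5.
Applicant peremptories used: #4, #15, #6 — 3 (for-cause on #18, #3 don't count).
Respondent peremptories used: #7, #10 — 2 (the for-cause on #17 doesn't count).
Remaining: (8 − 3) + (5 − 2) = 8.

8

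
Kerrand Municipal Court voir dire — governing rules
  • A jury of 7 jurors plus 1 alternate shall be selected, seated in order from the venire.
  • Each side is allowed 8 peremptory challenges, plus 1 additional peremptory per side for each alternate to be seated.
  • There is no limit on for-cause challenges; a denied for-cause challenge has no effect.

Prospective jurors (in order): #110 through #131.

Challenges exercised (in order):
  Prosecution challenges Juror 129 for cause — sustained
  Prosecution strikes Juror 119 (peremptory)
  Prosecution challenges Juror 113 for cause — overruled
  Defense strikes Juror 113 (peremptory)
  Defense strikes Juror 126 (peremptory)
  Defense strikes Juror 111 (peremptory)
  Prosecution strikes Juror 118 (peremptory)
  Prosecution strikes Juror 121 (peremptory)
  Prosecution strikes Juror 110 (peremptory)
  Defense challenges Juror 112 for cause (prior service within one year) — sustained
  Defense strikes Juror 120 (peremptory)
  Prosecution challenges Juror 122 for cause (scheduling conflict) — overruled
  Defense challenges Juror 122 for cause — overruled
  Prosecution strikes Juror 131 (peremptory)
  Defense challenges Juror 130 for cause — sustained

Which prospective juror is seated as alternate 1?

Removed: #110, #111, #112, #113, #118, #119, #120, #121, #126, #129, #130, #131. (#122 stays — for-cause denied.)
Filling seats in venire order through position 8: #114, #115, #116, #117, #122, #123, #124, #125.
So alternate 1 is #125.

125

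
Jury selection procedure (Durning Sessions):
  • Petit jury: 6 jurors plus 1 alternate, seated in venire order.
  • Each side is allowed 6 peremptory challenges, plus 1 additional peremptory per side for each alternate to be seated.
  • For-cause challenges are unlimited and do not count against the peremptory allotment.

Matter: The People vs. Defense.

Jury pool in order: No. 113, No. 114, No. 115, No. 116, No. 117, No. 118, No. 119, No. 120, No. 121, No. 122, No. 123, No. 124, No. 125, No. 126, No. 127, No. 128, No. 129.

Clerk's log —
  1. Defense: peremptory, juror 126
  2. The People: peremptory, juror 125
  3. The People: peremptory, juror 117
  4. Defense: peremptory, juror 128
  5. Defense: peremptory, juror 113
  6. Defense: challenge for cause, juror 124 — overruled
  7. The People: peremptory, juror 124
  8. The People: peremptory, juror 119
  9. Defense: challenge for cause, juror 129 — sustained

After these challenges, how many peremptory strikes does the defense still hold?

4

Defense allotment: 6 base + 1 × 1 alternate = 7.
Defense peremptories used: #126, #128, #113 — 3 (for-cause on #124, #129 don't count).
Remaining: 7 − 3 = 4.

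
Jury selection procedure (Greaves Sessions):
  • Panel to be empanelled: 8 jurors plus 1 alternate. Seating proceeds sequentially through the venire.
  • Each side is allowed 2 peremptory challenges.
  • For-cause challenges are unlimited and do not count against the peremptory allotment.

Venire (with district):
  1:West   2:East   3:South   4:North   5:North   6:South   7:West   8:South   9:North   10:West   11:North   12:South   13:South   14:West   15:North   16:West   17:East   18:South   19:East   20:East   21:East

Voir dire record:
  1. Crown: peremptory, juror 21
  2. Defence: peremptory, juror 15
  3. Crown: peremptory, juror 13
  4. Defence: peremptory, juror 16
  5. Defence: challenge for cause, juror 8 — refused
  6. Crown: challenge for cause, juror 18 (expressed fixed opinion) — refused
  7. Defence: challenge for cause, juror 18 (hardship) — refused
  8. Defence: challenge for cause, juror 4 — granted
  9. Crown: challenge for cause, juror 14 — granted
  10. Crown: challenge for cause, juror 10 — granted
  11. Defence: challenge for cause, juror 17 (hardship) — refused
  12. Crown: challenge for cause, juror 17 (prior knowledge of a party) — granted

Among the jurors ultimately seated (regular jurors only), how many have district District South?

3

Removed: #4, #10, #13, #14, #15, #16, #17, #21.
Seated jurors 1–8: #1, #2, #3, #5, #6, #7, #8, #9 (alternates #11 not counted).
Of those, in District South: #3, #6, #8 → 3.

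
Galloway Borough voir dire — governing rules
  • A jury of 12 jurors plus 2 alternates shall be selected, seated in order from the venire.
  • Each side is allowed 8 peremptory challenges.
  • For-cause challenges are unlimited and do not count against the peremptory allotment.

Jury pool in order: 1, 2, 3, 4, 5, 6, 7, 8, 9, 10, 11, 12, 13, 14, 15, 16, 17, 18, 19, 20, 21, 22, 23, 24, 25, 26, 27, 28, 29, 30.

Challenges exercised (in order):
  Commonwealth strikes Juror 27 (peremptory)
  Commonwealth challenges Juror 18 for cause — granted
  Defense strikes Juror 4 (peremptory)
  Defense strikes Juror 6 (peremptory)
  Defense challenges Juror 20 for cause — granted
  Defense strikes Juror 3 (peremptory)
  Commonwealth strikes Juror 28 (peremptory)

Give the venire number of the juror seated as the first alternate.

16

Removed: #3, #4, #6, #18, #20, #27, #28.
Seating in order: seats 1–12 → #1, #2, #5, #7, #8, #9, #10, #11, #12, #13, #14, #15; alternates → #16, #17.
So alternate 1 is #16.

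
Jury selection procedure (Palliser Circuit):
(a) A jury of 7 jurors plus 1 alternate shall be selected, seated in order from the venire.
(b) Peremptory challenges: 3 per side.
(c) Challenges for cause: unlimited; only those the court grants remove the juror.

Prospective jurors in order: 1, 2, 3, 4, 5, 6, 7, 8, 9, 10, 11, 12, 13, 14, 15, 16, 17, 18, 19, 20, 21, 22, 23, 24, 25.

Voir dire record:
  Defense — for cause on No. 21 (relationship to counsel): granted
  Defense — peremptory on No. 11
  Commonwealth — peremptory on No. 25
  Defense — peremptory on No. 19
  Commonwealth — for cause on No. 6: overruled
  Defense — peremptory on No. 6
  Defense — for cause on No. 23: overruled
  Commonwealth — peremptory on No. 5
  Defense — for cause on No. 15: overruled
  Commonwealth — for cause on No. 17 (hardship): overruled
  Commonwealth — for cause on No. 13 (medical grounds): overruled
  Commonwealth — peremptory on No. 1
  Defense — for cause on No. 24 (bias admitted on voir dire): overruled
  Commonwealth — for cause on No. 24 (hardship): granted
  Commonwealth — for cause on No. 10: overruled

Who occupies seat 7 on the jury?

Removed: #1, #5, #6, #11, #19, #21, #24, #25. (#10, #13, #15, #17, #23 stay — for-cause denied.)
Seating in order: seats 1–7 → #2, #3, #4, #7, #8, #9, #10; alternates → #12.
So seat 7 is #10.

10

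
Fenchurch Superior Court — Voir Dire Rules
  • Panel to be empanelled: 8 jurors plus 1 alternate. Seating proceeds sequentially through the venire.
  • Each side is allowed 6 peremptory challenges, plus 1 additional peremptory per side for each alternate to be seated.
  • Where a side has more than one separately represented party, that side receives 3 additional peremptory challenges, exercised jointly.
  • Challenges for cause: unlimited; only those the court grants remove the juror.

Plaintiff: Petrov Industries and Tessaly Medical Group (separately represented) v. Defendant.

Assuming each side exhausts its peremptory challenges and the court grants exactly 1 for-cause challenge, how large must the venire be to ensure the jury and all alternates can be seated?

27

Seats to fill: 8 + 1 alternates = 9.
Peremptories — Plaintiff: 6 + 1×1 + 3 = 10; Defendant: 6 + 1×1 = 7; total 17.
For-cause removals: 1.
Minimum venire: 9 + 17 + 1 = 27.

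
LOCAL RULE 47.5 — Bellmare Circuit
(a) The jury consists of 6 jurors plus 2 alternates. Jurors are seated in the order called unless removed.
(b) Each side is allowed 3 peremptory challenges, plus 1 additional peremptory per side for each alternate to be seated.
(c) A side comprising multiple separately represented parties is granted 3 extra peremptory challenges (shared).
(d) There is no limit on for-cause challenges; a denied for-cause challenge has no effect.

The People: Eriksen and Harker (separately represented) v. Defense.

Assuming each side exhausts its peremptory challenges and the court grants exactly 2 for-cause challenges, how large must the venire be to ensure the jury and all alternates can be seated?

Seats to fill: 6 + 2 alternates = 8.
Peremptories — The People: 3 + 1×2 + 3 = 8; Defense: 3 + 1×2 = 5; total 13.
For-cause removals: 2.
Minimum venire: 8 + 13 + 2 = 23.

23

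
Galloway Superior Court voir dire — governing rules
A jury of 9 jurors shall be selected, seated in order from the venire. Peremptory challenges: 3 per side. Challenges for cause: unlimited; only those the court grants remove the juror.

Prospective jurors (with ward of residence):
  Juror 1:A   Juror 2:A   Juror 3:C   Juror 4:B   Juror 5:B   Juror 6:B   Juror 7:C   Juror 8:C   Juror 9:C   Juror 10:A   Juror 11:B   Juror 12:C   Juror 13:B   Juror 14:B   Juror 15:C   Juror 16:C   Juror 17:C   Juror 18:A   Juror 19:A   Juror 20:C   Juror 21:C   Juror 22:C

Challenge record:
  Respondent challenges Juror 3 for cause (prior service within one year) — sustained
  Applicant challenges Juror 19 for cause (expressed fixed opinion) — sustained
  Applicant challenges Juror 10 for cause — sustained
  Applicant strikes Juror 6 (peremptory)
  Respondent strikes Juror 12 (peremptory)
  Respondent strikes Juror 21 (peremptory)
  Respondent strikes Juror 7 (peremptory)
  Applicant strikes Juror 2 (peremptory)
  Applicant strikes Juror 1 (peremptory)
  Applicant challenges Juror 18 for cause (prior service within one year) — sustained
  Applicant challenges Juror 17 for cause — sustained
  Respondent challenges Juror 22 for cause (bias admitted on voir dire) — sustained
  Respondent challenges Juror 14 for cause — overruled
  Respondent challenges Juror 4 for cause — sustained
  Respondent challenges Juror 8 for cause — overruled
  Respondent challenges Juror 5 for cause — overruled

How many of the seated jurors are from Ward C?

5

Removed: #1, #2, #3, #4, #6, #7, #10, #12, #17, #18, #19, #21, #22.
Seated jurors 1–9: #5, #8, #9, #11, #13, #14, #15, #16, #20.
Of those, in Ward C: #8, #9, #15, #16, #20 → 5.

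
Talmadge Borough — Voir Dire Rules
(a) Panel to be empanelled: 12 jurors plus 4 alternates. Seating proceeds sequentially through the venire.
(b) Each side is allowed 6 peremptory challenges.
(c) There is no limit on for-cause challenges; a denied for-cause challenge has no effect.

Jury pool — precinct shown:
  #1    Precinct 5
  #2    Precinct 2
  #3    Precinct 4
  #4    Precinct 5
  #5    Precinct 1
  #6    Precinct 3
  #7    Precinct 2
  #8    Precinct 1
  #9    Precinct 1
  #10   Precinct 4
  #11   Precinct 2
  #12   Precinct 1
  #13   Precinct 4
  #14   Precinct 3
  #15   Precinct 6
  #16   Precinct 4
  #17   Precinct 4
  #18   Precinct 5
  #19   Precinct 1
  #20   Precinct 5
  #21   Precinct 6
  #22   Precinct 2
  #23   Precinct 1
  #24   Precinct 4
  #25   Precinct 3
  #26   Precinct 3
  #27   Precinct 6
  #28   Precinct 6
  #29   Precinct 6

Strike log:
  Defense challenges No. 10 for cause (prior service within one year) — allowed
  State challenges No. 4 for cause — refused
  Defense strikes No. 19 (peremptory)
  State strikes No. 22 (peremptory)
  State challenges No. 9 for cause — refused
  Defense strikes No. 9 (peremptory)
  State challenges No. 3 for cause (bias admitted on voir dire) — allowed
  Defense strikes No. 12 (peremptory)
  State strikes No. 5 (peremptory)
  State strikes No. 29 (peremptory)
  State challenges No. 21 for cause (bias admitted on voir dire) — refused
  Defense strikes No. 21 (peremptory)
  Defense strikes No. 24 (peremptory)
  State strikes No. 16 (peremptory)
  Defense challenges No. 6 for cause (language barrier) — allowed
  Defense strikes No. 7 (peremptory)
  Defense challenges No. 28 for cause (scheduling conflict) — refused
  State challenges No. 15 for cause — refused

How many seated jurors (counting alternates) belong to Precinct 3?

Removed: #3, #5, #6, #7, #9, #10, #12, #16, #19, #21, #22, #24, #29.
Seated (16 incl. alternates): #1, #2, #4, #8, #11, #13, #14, #15, #17, #18, #20, #23, #25, #26, #27, #28.
Of those, in Precinct 3: #14, #25, #26 → 3.

3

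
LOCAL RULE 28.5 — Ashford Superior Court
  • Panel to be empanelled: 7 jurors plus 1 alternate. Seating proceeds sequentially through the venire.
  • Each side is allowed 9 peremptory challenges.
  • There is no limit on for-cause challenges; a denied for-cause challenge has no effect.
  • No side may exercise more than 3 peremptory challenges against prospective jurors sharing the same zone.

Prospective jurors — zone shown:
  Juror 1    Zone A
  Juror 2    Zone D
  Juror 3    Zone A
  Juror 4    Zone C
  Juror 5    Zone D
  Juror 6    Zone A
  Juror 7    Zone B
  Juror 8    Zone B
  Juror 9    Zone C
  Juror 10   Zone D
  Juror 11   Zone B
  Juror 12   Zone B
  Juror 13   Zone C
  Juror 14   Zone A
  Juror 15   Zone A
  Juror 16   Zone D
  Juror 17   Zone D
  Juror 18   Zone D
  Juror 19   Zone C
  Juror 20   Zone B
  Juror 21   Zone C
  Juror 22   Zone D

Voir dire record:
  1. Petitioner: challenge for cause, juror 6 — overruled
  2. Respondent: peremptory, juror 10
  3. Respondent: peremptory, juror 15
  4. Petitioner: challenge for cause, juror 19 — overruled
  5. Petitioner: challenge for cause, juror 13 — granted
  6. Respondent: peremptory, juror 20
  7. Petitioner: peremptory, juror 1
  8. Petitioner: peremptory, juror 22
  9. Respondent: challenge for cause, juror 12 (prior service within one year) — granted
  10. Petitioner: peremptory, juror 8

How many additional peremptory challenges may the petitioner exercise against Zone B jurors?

2

Petitioner peremptories so far: #1, #22, #8 — 3 of 9 used, 6 left overall.
Against Zone B: #8 — 1 used; per-zone cap 3 leaves 2.
Binding limit: min(6, 2) = 2.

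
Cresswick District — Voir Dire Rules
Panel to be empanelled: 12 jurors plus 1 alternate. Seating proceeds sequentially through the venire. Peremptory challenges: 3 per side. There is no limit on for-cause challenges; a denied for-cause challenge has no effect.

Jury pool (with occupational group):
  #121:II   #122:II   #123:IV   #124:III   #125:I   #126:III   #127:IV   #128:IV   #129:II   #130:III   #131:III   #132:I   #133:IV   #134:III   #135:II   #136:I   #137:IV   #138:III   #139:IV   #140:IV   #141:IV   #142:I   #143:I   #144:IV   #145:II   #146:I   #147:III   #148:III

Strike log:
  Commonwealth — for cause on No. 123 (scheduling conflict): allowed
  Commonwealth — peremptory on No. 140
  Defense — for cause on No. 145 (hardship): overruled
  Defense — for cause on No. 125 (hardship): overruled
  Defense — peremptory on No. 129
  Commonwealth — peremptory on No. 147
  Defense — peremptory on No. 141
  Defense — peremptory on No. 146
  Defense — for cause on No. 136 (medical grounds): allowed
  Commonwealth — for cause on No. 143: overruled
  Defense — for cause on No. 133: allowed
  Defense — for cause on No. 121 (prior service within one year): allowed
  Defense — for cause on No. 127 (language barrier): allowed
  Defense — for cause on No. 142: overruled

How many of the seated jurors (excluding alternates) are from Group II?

Removed: #121, #123, #127, #129, #133, #136, #140, #141, #146, #147.
Seated jurors 1–12: #122, #124, #125, #126, #128, #130, #131, #132, #134, #135, #137, #138 (alternates #139 not counted).
Of those, in Group II: #122, #135 → 2.

2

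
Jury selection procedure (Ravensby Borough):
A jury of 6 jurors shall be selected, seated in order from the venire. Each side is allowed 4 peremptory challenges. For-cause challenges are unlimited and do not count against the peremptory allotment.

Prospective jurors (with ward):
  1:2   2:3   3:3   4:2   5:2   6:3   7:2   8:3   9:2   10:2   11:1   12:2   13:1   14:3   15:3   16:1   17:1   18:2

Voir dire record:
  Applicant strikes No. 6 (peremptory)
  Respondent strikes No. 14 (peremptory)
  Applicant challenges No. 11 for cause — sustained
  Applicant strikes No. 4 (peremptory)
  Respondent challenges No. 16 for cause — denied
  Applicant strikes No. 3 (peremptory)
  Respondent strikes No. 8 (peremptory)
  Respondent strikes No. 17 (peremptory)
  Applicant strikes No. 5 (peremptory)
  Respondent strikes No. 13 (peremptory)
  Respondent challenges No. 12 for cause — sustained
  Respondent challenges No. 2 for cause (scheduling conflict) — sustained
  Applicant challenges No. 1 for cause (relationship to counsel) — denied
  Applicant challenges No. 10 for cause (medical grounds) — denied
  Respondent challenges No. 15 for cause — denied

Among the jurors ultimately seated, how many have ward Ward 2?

Removed: #2, #3, #4, #5, #6, #8, #11, #12, #13, #14, #17.
Seated jurors 1–6: #1, #7, #9, #10, #15, #16.
Of those, in Ward 2: #1, #7, #9, #10 → 4.

4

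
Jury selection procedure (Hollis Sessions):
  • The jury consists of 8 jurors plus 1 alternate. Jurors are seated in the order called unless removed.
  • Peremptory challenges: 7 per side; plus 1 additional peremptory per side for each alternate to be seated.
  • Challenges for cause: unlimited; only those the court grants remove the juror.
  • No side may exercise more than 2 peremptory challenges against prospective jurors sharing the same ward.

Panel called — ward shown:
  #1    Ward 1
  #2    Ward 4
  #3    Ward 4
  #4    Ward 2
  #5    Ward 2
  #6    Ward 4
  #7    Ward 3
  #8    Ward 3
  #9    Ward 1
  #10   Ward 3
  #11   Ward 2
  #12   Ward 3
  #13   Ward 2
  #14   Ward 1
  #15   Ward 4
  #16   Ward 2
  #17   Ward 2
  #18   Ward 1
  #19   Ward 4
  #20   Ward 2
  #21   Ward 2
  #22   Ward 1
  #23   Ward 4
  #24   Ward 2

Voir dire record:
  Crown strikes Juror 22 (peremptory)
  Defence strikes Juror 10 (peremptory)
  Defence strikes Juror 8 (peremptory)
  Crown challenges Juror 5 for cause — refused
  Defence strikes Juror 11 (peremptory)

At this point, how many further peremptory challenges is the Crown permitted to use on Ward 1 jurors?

Crown peremptories so far: #22 — 1 of 8 used, 7 left overall.
Against Ward 1: #22 — 1 used; per-ward cap 2 leaves 1.
Binding limit: min(7, 1) = 1.

1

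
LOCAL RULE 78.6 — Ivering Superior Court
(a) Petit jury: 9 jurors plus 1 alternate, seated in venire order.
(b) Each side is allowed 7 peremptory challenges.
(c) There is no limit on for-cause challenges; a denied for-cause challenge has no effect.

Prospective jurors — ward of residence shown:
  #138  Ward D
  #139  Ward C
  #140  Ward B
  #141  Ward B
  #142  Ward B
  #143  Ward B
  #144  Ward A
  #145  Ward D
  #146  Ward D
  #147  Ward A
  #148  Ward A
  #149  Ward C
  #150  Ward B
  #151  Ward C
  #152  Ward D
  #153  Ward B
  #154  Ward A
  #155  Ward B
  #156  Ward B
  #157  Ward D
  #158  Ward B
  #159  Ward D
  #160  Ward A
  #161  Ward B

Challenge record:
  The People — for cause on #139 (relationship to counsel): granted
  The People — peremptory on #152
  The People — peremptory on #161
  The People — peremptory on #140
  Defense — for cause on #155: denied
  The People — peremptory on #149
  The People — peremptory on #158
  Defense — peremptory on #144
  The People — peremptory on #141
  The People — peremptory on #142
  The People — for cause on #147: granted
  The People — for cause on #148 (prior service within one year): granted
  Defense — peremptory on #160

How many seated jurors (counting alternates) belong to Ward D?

3

Removed: #139, #140, #141, #142, #144, #147, #148, #149, #152, #158, #160, #161.
Seated (10 incl. alternates): #138, #143, #145, #146, #150, #151, #153, #154, #155, #156.
Of those, in Ward D: #138, #145, #146 → 3.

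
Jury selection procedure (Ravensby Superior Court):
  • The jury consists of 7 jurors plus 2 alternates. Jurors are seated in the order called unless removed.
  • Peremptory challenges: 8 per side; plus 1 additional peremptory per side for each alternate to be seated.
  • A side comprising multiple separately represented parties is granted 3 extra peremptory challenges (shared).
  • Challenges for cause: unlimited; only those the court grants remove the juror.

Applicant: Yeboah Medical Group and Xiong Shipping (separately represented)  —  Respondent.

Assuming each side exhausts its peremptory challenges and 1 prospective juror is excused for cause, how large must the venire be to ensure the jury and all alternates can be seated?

33

Seats to fill: 7 + 2 alternates = 9.
Peremptories — Applicant: 8 + 1×2 + 3 = 13; Respondent: 8 + 1×2 = 10; total 23.
For-cause removals: 1.
Minimum venire: 9 + 23 + 1 = 33.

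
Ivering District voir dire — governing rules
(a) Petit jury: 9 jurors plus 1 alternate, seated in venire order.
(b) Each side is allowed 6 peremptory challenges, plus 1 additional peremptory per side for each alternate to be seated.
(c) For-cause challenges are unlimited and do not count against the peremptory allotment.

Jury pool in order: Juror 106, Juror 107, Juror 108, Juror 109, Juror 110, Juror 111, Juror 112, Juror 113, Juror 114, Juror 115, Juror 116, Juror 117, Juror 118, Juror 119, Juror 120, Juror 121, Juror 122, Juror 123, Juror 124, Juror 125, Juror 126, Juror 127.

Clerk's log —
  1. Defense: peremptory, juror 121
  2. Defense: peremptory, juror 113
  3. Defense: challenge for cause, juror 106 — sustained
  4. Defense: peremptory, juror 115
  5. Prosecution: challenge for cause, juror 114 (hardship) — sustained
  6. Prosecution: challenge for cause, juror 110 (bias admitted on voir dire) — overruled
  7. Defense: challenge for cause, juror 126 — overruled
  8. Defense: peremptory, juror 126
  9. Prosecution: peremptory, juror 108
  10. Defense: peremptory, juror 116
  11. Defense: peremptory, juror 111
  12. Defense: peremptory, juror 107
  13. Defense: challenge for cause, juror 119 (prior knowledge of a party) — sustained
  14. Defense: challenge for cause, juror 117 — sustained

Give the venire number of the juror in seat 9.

Removed: #106, #107, #108, #111, #113, #114, #115, #116, #117, #119, #121, #126. (#110 stays — for-cause denied.)
Filling seats in venire order through position 9: #109, #110, #112, #118, #120, #122, #123, #124, #125.
So seat 9 is #125.

125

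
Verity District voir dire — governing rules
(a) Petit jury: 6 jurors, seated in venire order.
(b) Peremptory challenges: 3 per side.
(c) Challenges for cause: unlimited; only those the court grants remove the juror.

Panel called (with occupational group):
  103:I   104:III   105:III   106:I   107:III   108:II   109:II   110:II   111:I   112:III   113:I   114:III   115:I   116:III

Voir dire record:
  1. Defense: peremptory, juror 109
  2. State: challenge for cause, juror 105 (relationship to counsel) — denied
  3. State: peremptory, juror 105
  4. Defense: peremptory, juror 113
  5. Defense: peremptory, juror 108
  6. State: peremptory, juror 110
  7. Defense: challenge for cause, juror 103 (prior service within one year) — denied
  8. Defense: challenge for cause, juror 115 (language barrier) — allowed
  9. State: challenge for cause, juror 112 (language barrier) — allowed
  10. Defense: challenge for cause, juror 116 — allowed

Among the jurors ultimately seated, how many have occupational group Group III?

3

Removed: #105, #108, #109, #110, #112, #113, #115, #116.
Seated jurors 1–6: #103, #104, #106, #107, #111, #114.
Of those, in Group III: #104, #107, #114 → 3.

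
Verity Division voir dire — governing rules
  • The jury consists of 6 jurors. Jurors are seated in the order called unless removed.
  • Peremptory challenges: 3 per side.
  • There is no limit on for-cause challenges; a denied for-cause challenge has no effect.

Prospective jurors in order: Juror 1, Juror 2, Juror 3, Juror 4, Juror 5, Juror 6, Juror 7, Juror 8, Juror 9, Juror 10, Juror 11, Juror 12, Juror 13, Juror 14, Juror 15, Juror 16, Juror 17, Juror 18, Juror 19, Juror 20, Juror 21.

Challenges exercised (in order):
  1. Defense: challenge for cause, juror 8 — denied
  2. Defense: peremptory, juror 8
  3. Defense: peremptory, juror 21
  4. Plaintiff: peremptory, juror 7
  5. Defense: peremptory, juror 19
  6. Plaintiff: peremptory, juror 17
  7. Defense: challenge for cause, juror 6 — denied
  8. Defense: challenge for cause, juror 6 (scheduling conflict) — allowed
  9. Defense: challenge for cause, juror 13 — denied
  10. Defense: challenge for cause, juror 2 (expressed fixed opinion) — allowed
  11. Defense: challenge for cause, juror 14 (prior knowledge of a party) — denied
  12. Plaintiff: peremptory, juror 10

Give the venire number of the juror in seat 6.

11

Removed: #2, #6, #7, #8, #10, #17, #19, #21. (#13, #14 stay — for-cause denied.)
Seating in order: seats 1–6 → #1, #3, #4, #5, #9, #11.
So seat 6 is #11.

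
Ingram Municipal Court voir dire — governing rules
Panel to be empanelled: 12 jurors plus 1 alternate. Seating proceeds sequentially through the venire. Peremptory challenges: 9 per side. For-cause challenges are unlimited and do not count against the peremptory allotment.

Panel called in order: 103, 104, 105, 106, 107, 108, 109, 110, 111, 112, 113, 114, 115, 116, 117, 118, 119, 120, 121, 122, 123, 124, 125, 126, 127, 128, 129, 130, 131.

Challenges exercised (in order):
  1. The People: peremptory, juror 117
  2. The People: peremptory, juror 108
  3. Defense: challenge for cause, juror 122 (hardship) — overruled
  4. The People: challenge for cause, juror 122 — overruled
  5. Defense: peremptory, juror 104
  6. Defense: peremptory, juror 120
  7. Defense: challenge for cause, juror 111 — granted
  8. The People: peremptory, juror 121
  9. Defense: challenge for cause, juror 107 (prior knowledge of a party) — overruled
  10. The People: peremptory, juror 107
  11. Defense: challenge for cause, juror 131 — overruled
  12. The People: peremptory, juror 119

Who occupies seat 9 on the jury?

115

Removed: #104, #107, #108, #111, #117, #119, #120, #121. (#122, #131 stay — for-cause denied.)
Seating in order: seats 1–12 → #103, #105, #106, #109, #110, #112, #113, #114, #115, #116, #118, #122; alternates → #123.
So seat 9 is #115.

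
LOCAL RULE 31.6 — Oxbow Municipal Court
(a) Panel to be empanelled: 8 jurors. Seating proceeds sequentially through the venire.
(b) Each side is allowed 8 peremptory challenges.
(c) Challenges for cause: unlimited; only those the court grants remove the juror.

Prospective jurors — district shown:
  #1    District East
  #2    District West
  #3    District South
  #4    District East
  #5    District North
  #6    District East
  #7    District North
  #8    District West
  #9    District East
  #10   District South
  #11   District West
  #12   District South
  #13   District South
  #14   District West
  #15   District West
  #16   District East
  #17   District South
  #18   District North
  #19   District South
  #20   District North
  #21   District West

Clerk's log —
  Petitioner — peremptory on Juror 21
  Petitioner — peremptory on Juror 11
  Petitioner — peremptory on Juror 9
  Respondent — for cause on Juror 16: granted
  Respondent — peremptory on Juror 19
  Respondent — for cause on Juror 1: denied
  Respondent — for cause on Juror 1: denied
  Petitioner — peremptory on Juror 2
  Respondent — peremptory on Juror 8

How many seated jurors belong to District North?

2

Removed: #2, #8, #9, #11, #16, #19, #21.
Seated jurors 1–8: #1, #3, #4, #5, #6, #7, #10, #12.
Of those, in District North: #5, #7 → 2.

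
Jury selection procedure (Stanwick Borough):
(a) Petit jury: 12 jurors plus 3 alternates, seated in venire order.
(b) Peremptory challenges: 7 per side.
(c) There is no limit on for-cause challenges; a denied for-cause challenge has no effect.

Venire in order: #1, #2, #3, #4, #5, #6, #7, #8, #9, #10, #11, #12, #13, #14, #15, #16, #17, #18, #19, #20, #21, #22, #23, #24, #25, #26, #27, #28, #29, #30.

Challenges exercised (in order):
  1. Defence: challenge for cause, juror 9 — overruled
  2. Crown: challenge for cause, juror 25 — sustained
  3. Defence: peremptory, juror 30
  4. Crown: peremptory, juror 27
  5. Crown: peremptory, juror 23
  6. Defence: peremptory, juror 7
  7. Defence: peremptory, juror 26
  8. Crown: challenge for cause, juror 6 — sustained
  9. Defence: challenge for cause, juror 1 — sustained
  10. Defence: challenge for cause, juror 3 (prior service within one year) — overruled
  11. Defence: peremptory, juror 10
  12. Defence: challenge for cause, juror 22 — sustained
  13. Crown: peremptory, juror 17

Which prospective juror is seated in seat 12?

16

Removed: #1, #6, #7, #10, #17, #22, #23, #25, #26, #27, #30. (#3, #9 stay — for-cause denied.)
Seating in order: seats 1–12 → #2, #3, #4, #5, #8, #9, #11, #12, #13, #14, #15, #16; alternates → #18, #19, #20.
So seat 12 is #16.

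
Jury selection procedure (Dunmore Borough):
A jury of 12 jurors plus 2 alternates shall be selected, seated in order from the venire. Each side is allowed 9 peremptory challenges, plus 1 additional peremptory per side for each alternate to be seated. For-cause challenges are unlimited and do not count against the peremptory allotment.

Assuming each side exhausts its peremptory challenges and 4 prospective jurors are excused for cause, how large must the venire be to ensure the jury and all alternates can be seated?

Seats to fill: 12 + 2 alternates = 14.
Peremptories: 9 + 1×2 = 11 per side × 2 sides = 22.
For-cause removals: 4.
Minimum venire: 14 + 22 + 4 = 40.

40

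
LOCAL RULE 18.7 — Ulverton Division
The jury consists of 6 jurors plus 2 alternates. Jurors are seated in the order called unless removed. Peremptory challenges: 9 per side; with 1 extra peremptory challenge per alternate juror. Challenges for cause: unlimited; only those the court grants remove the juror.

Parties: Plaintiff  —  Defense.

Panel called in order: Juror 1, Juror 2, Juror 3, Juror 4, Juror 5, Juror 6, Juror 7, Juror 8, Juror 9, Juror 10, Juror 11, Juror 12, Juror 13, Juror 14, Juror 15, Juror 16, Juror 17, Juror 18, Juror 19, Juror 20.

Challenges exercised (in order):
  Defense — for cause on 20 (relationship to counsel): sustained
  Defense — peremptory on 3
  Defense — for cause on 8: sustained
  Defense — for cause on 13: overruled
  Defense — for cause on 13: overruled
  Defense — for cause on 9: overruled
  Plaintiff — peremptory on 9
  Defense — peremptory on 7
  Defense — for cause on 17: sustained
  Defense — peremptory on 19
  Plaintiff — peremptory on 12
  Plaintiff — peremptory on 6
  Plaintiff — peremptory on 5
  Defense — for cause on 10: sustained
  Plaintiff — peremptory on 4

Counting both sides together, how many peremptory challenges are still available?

Plaintiff allotment: 9 base + 1 × 2 alternates = 11. Defense allotment: 9 base + 1 × 2 alternates = 11.
Plaintiff peremptories used: #9, #12, #6, #5, #4 — 5.
Defense peremptories used: #3, #7, #19 — 3 (for-cause on #20, #8, #13, #13, #9, #17, #10 don't count).
Remaining: (11 − 5) + (11 − 3) = 14.

14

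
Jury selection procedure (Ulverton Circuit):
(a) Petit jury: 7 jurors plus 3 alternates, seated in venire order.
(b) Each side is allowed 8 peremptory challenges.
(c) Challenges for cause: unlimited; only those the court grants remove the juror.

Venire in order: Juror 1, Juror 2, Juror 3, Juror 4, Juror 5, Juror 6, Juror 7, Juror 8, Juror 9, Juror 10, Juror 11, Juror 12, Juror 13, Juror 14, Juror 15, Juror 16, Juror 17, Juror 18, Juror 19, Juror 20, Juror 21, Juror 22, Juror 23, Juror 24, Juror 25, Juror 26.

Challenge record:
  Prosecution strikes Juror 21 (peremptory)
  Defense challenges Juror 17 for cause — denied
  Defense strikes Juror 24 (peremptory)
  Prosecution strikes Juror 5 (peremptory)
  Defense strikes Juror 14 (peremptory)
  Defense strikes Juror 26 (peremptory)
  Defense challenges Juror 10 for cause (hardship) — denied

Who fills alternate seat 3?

Removed: #5, #14, #21, #24, #26. (#10, #17 stay — for-cause denied.)
Seating in order: seats 1–7 → #1, #2, #3, #4, #6, #7, #8; alternates → #9, #10, #11.
So alternate 3 is #11.

11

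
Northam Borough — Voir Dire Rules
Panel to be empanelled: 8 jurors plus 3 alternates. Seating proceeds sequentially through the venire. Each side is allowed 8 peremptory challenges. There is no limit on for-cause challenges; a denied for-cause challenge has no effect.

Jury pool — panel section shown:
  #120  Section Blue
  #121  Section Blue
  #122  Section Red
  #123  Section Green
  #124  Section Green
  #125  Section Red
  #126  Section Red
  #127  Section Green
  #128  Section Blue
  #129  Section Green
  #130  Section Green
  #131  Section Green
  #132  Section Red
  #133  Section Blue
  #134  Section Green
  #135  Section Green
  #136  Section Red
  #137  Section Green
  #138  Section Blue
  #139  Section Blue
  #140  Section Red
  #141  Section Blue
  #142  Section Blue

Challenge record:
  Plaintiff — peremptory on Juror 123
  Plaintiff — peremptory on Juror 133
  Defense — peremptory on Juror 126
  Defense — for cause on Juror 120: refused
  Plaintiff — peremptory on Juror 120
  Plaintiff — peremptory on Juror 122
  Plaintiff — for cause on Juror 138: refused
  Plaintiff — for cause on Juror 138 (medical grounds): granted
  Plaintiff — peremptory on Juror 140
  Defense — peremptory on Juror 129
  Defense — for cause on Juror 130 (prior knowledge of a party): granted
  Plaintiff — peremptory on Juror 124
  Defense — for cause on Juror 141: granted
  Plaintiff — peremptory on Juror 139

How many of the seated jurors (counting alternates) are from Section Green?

Removed: #120, #122, #123, #124, #126, #129, #130, #133, #138, #139, #140, #141.
Seated (11 incl. alternates): #121, #125, #127, #128, #131, #132, #134, #135, #136, #137, #142.
Of those, in Section Green: #127, #131, #134, #135, #137 → 5.

5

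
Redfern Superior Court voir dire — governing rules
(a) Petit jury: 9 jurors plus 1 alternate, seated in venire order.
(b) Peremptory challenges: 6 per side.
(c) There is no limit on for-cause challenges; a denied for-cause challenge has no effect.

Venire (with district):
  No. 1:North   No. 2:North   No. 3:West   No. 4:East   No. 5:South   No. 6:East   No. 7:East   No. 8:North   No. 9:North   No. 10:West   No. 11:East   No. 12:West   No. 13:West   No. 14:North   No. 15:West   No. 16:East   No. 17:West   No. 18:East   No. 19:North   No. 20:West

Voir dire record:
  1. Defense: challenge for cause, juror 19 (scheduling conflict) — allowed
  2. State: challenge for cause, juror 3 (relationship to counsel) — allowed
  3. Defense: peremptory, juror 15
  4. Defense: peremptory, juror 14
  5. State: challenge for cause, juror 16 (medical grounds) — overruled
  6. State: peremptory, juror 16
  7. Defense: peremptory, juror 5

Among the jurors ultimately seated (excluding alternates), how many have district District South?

Removed: #3, #5, #14, #15, #16, #19.
Seated jurors 1–9: #1, #2, #4, #6, #7, #8, #9, #10, #11 (alternates #12 not counted).
None of those are in District South → 0.

0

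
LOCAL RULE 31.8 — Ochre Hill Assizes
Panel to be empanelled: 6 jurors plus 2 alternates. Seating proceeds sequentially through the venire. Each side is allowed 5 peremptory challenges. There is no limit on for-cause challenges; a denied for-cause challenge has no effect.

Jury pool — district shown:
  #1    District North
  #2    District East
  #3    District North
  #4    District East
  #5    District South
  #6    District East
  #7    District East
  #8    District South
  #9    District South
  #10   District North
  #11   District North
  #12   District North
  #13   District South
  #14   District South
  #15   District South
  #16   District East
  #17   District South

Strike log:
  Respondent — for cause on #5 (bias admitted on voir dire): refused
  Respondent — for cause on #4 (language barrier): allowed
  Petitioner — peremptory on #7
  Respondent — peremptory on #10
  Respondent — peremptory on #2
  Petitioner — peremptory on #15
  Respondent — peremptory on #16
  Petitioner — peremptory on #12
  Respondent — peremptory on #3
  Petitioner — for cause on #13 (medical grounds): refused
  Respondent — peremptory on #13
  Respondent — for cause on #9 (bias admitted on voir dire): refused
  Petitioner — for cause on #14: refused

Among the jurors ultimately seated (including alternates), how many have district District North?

Removed: #2, #3, #4, #7, #10, #12, #13, #15, #16.
Seated (8 incl. alternates): #1, #5, #6, #8, #9, #11, #14, #17.
Of those, in District North: #1, #11 → 2.

2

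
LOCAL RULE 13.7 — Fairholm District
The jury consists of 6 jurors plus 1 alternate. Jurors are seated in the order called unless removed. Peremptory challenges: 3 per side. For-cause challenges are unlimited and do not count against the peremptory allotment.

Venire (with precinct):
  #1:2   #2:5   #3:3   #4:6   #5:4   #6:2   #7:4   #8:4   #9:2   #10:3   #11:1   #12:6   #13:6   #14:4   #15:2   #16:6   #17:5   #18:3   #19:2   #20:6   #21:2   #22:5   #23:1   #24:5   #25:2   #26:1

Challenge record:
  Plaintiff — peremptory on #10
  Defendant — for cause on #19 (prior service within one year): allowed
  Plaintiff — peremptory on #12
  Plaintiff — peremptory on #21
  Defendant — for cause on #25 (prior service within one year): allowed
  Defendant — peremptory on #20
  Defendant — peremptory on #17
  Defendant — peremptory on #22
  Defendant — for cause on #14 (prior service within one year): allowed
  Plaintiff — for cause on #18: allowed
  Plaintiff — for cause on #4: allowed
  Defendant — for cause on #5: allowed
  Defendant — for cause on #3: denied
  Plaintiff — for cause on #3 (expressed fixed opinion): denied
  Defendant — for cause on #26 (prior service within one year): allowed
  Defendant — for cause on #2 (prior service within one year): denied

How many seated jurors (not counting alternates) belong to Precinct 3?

1

Removed: #4, #5, #10, #12, #14, #17, #18, #19, #20, #21, #22, #25, #26.
Seated jurors 1–6: #1, #2, #3, #6, #7, #8 (alternates #9 not counted).
Of those, in Precinct 3: #3 → 1.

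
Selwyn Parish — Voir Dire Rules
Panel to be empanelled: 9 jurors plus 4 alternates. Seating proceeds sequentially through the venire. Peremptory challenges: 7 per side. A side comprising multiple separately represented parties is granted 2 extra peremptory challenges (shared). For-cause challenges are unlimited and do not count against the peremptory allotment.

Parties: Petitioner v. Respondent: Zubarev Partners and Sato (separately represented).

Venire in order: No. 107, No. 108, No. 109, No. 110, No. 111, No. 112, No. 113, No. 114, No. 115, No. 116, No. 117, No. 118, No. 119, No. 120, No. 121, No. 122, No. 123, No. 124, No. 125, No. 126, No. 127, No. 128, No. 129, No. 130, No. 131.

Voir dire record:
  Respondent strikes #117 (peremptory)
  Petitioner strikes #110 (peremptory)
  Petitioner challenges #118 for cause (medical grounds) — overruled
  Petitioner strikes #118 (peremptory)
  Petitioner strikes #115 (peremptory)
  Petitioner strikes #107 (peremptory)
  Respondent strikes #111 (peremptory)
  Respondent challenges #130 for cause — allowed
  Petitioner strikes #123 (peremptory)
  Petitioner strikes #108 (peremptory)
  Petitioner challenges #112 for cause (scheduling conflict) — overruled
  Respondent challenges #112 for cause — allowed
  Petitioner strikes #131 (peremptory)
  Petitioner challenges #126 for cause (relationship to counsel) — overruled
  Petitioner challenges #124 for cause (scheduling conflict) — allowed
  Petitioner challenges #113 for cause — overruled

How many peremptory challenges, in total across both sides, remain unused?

7

Petitioner allotment: 7. Respondent allotment: 7 base + 2 multi-party = 9.
Petitioner peremptories used: #110, #118, #115, #107, #123, #108, #131 — 7 (for-cause on #118, #112, #126, #124, #113 don't count).
Respondent peremptories used: #117, #111 — 2 (for-cause on #130, #112 don't count).
Remaining: (7 − 7) + (9 − 2) = 7.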